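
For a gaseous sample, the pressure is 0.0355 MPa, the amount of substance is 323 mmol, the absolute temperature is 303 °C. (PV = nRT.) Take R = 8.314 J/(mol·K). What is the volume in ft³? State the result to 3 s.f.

1.54 ft³

Rearranging: V = nRT/P.
P = 0.0355 MPa = 35500 Pa; n = 323 mmol = 0.3230 mol; T = 303 °C = 576.1 K; R = 8.314 J/(mol·K).
V = 0.04358 m³
0.04358 m³ × (1 ft³ / 0.02832 m³) = 1.539 ft³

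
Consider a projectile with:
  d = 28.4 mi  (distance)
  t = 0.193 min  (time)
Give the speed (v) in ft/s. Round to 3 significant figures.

v is given directly by: v = d/t.
d = 28.4 mi = 45705 m; t = 0.193 min = 11.58 s.
v = 3947 m/s
3947 m/s × (1 ft/s / 0.3048 m/s) = 12949 ft/s

12900 ft/s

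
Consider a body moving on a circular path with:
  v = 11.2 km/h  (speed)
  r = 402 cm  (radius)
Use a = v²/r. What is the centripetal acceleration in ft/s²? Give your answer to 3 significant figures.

Directly: a = v²/r.
v = 11.2 km/h = 3.111 m/s; r = 402 cm = 4.020 m.
a = 2.408 m/s²
2.408 m/s² × (1 ft/s² / 0.3048 m/s²) = 7.899 ft/s²

7.90 ft/s²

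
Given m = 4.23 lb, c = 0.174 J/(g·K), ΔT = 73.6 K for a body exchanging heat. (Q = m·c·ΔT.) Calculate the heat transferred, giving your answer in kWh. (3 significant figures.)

0.00683 kWh

Directly: Q = mcΔT.
m = 4.23 lb = 1.919 kg; c = 0.174 J/(g·K) = 174.0 J/(kg·K); ΔT = 73.6 K.
Q = 24572 J
24572 J × (1 kWh / 3.600×10^6 J) = 0.006825 kWh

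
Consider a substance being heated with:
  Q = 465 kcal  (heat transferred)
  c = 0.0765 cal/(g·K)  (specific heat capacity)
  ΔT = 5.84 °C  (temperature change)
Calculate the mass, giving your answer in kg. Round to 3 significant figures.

1040 kg

Rearranging Q = m·c·ΔT for m: m = Q/(c·ΔT).
Q = 465 kcal = 1.946×10^6 J; c = 0.0765 cal/(g·K) = 320.1 J/(kg·K); ΔT = 5.84 °C = 5.840 K.
m = 1041 kg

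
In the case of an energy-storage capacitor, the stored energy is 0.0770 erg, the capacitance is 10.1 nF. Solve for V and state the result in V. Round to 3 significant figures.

1.23 V

Rearranging E = ½C·V² for V: V = √(2E/C).
E = 0.0770 erg = 7.700×10^-9 J; C = 10.1 nF = 1.010×10^-8 F.
V = 1.235 V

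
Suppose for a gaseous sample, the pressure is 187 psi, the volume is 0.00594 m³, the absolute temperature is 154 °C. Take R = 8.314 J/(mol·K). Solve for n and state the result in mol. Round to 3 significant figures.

From the ideal-gas law: n = PV/(RT).
P = 187 psi = 1.289×10^6 Pa; V = 0.00594 m³; T = 154 °C = 427.1 K; R = 8.314 J/(mol·K).
n = 2.157 mol

2.16 mol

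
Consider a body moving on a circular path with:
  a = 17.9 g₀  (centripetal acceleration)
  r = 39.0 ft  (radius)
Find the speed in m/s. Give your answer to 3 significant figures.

45.7 m/s

Rearranging a = v²/r for v: v = √(a·r).
a = 17.9 g₀ = 175.5 m/s²; r = 39.0 ft = 11.89 m.
v = 45.68 m/s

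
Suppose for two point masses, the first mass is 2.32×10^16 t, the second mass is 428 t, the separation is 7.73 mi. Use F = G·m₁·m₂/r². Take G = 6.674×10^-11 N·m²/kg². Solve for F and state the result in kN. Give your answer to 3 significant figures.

4280 kN

Directly: F = Gm₁m₂/r².
m₁ = 2.32×10^16 t = 2.320×10^19 kg; m₂ = 428 t = 4.280×10^5 kg; r = 7.73 mi = 12440 m; G = 6.674×10^-11 N·m²/kg².
F = 4.282×10^6 N  (the unit combination reduces to kg·m/s² = N)
4.282×10^6 N × (1 kN / 1000 N) = 4282 kN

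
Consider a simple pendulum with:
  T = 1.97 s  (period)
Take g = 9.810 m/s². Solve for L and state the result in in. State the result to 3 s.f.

Solving T = 2π√(L/g) for L: L = g·(T/2π)².
T = 1.97 s; g = 9.810 m/s².
L = 0.9644 m
0.9644 m × (1 in / 0.02540 m) = 37.97 in

38.0 in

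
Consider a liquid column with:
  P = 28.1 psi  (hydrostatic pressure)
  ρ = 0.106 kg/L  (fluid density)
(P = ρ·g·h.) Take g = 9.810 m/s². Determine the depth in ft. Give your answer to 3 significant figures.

611 ft

Solving P = ρ·g·h for h: h = P/(ρ·g).
P = 28.1 psi = 1.937×10^5 Pa; ρ = 0.106 kg/L = 106.0 kg/m³; g = 9.810 m/s².
h = 186.3 m
186.3 m × (1 ft / 0.3048 m) = 611.3 ft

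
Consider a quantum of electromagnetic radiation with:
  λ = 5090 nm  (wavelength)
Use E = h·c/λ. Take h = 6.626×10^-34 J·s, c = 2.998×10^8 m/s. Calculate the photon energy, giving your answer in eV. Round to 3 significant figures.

Directly: E = hc/λ.
λ = 5090 nm = 5.090×10^-6 m; h = 6.626×10^-34 J·s; c = 2.998×10^8 m/s.
E = 3.903×10^-20 J
3.903×10^-20 J × (1 eV / 1.602×10^-19 J) = 0.2436 eV

0.244 eV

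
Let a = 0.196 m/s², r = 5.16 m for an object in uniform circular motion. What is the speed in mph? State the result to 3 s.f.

Rearranging: v = √(a·r).
a = 0.196 m/s²; r = 5.16 m.
v = 1.006 m/s
1.006 m/s × (1 mph / 0.4470 m/s) = 2.250 mph

2.25 mph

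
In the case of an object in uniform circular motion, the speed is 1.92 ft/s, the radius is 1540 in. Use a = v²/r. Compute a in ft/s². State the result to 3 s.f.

Directly: a = v²/r.
v = 1.92 ft/s = 0.5852 m/s; r = 1540 in = 39.12 m.
a = 0.008755 m/s²
0.008755 m/s² × (1 ft/s² / 0.3048 m/s²) = 0.02873 ft/s²

0.0287 ft/s²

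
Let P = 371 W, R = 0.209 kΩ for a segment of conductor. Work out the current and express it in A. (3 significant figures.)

Solving P = I²R for I: I = √(P/R).
P = 371 W; R = 0.209 kΩ = 209.0 Ω.
I = 1.332 A

1.33 A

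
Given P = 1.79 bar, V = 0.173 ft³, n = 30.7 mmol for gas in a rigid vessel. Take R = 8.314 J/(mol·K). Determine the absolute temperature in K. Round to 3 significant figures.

From the ideal-gas law: T = PV/(nR).
P = 1.79 bar = 1.790×10^5 Pa; V = 0.173 ft³ = 0.004899 m³; n = 30.7 mmol = 0.03070 mol; R = 8.314 J/(mol·K).
T = 3436 K

3440 K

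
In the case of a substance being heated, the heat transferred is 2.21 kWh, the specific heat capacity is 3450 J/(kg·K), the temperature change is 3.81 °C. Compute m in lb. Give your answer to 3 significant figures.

1330 lb

Solving Q = m·c·ΔT for m: m = Q/(c·ΔT).
Q = 2.21 kWh = 7.956×10^6 J; c = 3450 J/(kg·K); ΔT = 3.81 °C = 3.810 K.
m = 605.3 kg
605.3 kg × (1 lb / 0.4536 kg) = 1334 lb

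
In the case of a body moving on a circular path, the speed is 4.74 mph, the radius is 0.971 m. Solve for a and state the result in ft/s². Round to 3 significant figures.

a is given directly by: a = v²/r.
v = 4.74 mph = 2.119 m/s; r = 0.971 m.
a = 4.624 m/s²
4.624 m/s² × (1 ft/s² / 0.3048 m/s²) = 15.17 ft/s²

15.2 ft/s²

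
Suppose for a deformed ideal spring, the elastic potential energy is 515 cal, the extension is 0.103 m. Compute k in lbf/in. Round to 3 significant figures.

2320 lbf/in

Solving U = ½k·x² for k: k = 2U/x².
U = 515 cal = 2155 J; x = 0.103 m.
k = 4.062×10^5 N/m
4.062×10^5 N/m × (1 lbf/in / 175.1 N/m) = 2320 lbf/in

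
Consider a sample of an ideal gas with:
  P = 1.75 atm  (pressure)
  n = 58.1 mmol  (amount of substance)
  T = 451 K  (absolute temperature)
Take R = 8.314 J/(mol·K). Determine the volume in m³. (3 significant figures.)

Solving PV = nRT for V: V = nRT/P.
P = 1.75 atm = 1.773×10^5 Pa; n = 58.1 mmol = 0.05810 mol; T = 451 K; R = 8.314 J/(mol·K).
V = 0.001229 m³

0.00123 m³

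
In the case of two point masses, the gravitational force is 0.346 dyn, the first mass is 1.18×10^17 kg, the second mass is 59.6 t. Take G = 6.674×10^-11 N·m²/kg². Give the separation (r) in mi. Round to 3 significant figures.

2.29×10^5 mi

Solving F = G·m₁·m₂/r² for r: r = √(G·m₁m₂/F).
F = 0.346 dyn = 3.460×10^-6 N; m₁ = 1.18×10^17 kg; m₂ = 59.6 t = 59600 kg; G = 6.674×10^-11 N·m²/kg².
r = 3.683×10^8 m
3.683×10^8 m × (1 mi / 1609 m) = 2.289×10^5 mi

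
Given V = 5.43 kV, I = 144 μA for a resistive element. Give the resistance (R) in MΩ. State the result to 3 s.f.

From Ohm's law: R = V/I.
V = 5.43 kV = 5430 V; I = 144 μA = 1.440×10^-4 A.
R = 3.771×10^7 Ω
3.771×10^7 Ω × (1 MΩ / 1.000×10^6 Ω) = 37.71 MΩ

37.7 MΩ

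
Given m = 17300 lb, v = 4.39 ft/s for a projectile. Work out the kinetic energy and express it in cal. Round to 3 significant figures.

KE is given directly by: KE = ½mv².
m = 17300 lb = 7847 kg; v = 4.39 ft/s = 1.338 m/s.
KE = 7025 J
7025 J × (1 cal / 4.184 J) = 1679 cal

1680 cal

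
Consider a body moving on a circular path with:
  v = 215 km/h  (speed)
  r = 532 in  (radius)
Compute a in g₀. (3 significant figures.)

Directly: a = v²/r.
v = 215 km/h = 59.72 m/s; r = 532 in = 13.51 m.
a = 264.0 m/s²
264.0 m/s² × (1 g₀ / 9.807 m/s²) = 26.92 g₀

26.9 g₀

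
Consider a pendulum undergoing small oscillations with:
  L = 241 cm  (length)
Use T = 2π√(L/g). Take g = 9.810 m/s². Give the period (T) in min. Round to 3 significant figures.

0.0519 min

T is given directly by: T = 2π√(L/g).
L = 241 cm = 2.410 m; g = 9.810 m/s².
T = 3.114 s
3.114 s × (1 min / 60.00 s) = 0.05190 min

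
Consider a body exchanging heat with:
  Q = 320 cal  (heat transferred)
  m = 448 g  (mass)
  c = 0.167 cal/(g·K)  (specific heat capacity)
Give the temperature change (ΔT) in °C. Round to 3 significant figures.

4.28 °C

Rearranging Q = m·c·ΔT for ΔT: ΔT = Q/(m·c).
Q = 320 cal = 1339 J; m = 448 g = 0.4480 kg; c = 0.167 cal/(g·K) = 698.7 J/(kg·K).
ΔT = 4.277 K
Since 1 °C = 1 K, 4.277 °C.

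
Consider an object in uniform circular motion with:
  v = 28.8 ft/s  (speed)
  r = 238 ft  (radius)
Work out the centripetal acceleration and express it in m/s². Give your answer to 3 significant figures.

Directly: a = v²/r.
v = 28.8 ft/s = 8.778 m/s; r = 238 ft = 72.54 m.
a = 1.062 m/s²

1.06 m/s²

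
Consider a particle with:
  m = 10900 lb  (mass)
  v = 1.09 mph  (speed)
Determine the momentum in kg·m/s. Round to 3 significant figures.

p is given directly by: p = mv.
m = 10900 lb = 4944 kg; v = 1.09 mph = 0.4873 m/s.
p = 2409 kg·m/s

2410 kg·m/s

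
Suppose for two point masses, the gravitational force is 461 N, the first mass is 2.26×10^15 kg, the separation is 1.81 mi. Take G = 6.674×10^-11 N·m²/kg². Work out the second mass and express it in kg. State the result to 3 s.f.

25900 kg

From Newton's law of gravitation: m₂ = F·r²/(G·m₁).
F = 461 N; m₁ = 2.26×10^15 kg; r = 1.81 mi = 2913 m; G = 6.674×10^-11 N·m²/kg².
m₂ = 25934 kg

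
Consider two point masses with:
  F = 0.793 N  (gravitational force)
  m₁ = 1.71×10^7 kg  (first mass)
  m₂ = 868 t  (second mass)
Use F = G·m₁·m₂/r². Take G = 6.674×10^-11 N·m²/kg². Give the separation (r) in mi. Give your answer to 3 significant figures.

Solving F = G·m₁·m₂/r² for r: r = √(G·m₁m₂/F).
F = 0.793 N; m₁ = 1.71×10^7 kg; m₂ = 868 t = 8.680×10^5 kg; G = 6.674×10^-11 N·m²/kg².
r = 35.34 m
35.34 m × (1 mi / 1609 m) = 0.02196 mi

0.0220 mi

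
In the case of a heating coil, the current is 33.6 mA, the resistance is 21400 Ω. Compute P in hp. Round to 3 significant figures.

Directly: P = I²R.
I = 33.6 mA = 0.03360 A; R = 21400 Ω.
P = 24.16 W
24.16 W × (1 hp / 745.7 W) = 0.03240 hp

0.0324 hp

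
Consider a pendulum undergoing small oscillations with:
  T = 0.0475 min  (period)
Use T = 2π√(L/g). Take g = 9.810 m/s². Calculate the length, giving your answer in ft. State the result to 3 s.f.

6.62 ft

Rearranging: L = g·(T/2π)².
T = 0.0475 min = 2.850 s; g = 9.810 m/s².
L = 2.018 m
2.018 m × (1 ft / 0.3048 m) = 6.622 ft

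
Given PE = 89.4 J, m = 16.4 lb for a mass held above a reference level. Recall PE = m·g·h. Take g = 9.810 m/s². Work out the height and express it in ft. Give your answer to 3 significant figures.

4.02 ft

Solving PE = m·g·h for h: h = PE/(m·g).
PE = 89.4 J; m = 16.4 lb = 7.439 kg; g = 9.810 m/s².
h = 1.225 m
1.225 m × (1 ft / 0.3048 m) = 4.019 ft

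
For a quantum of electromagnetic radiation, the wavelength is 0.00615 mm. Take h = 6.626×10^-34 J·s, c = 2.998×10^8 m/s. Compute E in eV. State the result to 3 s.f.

0.202 eV

E is given directly by: E = hc/λ.
λ = 0.00615 mm = 6.150×10^-6 m; h = 6.626×10^-34 J·s; c = 2.998×10^8 m/s.
E = 3.230×10^-20 J
3.230×10^-20 J × (1 eV / 1.602×10^-19 J) = 0.2016 eV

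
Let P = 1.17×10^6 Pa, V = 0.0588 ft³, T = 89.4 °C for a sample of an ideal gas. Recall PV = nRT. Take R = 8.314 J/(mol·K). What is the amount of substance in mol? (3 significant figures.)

0.646 mol

From the ideal-gas law: n = PV/(RT).
P = 1.17×10^6 Pa; V = 0.0588 ft³ = 0.001665 m³; T = 89.4 °C = 362.5 K; R = 8.314 J/(mol·K).
n = 0.6463 mol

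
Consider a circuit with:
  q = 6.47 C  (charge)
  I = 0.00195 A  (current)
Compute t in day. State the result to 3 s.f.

0.0384 day

Solving q = I·t for t: t = q/I.
q = 6.47 C; I = 0.00195 A.
t = 3318 s
3318 s × (1 day / 86400 s) = 0.03840 day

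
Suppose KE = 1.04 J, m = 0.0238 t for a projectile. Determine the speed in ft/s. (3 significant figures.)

Solving KE = ½mv² for v: v = √(2·KE/m).
KE = 1.04 J; m = 0.0238 t = 23.80 kg.
v = 0.2956 m/s
0.2956 m/s × (1 ft/s / 0.3048 m/s) = 0.9699 ft/s

0.970 ft/s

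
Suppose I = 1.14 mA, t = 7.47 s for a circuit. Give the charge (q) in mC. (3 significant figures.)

8.52 mC

Directly: q = It.
I = 1.14 mA = 0.001140 A; t = 7.47 s.
q = 0.008516 C
0.008516 C × (1 mC / 0.001000 C) = 8.516 mC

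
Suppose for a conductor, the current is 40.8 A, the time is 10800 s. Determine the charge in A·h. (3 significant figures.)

q is given directly by: q = It.
I = 40.8 A; t = 10800 s.
q = 4.406×10^5 C
4.406×10^5 C × (1 A·h / 3600 C) = 122.4 A·h

122 A·h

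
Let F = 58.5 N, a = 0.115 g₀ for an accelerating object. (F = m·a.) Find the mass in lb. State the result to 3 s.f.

From Newton's second law: m = F/a.
F = 58.5 N; a = 0.115 g₀ = 1.128 m/s².
m = 51.87 kg
51.87 kg × (1 lb / 0.4536 kg) = 114.4 lb

114 lb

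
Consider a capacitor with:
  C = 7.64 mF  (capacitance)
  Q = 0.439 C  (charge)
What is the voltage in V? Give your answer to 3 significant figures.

Rearranging C = Q/V for V: V = Q/C.
C = 7.64 mF = 0.007640 F; Q = 0.439 C.
V = 57.46 V

57.5 V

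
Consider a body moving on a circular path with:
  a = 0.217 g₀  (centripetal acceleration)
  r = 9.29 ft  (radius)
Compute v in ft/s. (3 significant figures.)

Rearranging a = v²/r for v: v = √(a·r).
a = 0.217 g₀ = 2.128 m/s²; r = 9.29 ft = 2.832 m.
v = 2.455 m/s
2.455 m/s × (1 ft/s / 0.3048 m/s) = 8.054 ft/s

8.05 ft/s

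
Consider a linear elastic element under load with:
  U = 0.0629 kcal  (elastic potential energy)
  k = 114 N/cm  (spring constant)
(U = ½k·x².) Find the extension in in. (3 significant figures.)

8.46 in

Rearranging: x = √(2U/k).
U = 0.0629 kcal = 263.2 J; k = 114 N/cm = 11400 N/m.
x = 0.2149 m
0.2149 m × (1 in / 0.02540 m) = 8.460 in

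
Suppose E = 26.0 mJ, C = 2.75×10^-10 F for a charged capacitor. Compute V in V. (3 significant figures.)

13800 V

Rearranging E = ½C·V² for V: V = √(2E/C).
E = 26.0 mJ = 0.02600 J; C = 2.75×10^-10 F.
V = 13751 V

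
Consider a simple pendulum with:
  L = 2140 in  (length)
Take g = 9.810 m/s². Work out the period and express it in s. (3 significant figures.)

Directly: T = 2π√(L/g).
L = 2140 in = 54.36 m; g = 9.810 m/s².
T = 14.79 s

14.8 s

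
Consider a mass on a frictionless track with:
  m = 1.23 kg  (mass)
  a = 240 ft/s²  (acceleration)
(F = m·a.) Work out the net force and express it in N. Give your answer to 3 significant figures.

F is given directly by: F = m·a.
m = 1.23 kg; a = 240 ft/s² = 73.15 m/s².
F = 89.98 N

90.0 N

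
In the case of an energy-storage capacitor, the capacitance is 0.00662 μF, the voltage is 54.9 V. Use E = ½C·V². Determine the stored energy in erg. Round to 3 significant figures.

99.8 erg

Directly: E = ½CV².
C = 0.00662 μF = 6.620×10^-9 F; V = 54.9 V.
E = 9.976×10^-6 J
9.976×10^-6 J × (1 erg / 1.000×10^-7 J) = 99.76 erg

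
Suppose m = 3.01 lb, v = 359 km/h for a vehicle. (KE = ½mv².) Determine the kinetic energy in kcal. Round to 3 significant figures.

KE is given directly by: KE = ½mv².
m = 3.01 lb = 1.365 kg; v = 359 km/h = 99.72 m/s.
KE = 6789 J
6789 J × (1 kcal / 4184 J) = 1.623 kcal

1.62 kcal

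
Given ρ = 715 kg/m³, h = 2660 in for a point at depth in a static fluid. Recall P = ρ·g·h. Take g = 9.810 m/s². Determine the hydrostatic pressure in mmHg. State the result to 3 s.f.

Directly: P = ρgh.
ρ = 715 kg/m³; h = 2660 in = 67.56 m; g = 9.810 m/s².
P = 4.739×10^5 Pa  (the unit combination reduces to kg/(m·s²) = Pa)
4.739×10^5 Pa × (1 mmHg / 133.3 Pa) = 3555 mmHg

3550 mmHg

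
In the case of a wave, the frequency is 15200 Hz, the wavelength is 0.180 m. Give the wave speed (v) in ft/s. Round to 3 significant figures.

8980 ft/s

Directly: v = fλ.
f = 15200 Hz; λ = 0.180 m.
v = 2736 m/s
2736 m/s × (1 ft/s / 0.3048 m/s) = 8976 ft/s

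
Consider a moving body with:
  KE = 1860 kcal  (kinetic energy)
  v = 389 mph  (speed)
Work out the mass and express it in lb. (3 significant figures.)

1130 lb

Rearranging: m = 2·KE/v².
KE = 1860 kcal = 7.782×10^6 J; v = 389 mph = 173.9 m/s.
m = 514.7 kg
514.7 kg × (1 lb / 0.4536 kg) = 1135 lb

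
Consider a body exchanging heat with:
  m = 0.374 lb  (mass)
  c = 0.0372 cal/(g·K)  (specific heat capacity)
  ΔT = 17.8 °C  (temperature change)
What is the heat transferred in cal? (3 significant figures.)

Q is given directly by: Q = mcΔT.
m = 0.374 lb = 0.1696 kg; c = 0.0372 cal/(g·K) = 155.6 J/(kg·K); ΔT = 17.8 °C = 17.80 K.
Q = 470.0 J  (the unit combination reduces to kg·m²/s² = J)
470.0 J × (1 cal / 4.184 J) = 112.3 cal

112 cal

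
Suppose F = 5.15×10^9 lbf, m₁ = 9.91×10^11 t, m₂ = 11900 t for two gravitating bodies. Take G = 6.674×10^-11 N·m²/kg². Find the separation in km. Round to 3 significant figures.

Rearranging F = G·m₁·m₂/r² for r: r = √(G·m₁m₂/F).
F = 5.15×10^9 lbf = 2.291×10^10 N; m₁ = 9.91×10^11 t = 9.910×10^14 kg; m₂ = 11900 t = 1.190×10^7 kg; G = 6.674×10^-11 N·m²/kg².
r = 5.861 m
5.861 m × (1 km / 1000 m) = 0.005861 km

0.00586 km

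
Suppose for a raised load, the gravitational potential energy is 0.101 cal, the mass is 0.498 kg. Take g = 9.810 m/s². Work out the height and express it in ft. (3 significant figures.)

0.284 ft

Solving PE = m·g·h for h: h = PE/(m·g).
PE = 0.101 cal = 0.4226 J; m = 0.498 kg; g = 9.810 m/s².
h = 0.08650 m
0.08650 m × (1 ft / 0.3048 m) = 0.2838 ft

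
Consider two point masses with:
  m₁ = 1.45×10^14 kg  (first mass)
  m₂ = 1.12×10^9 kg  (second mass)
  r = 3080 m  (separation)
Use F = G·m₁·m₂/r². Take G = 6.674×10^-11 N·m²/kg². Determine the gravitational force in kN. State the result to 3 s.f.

1140 kN

From Newton's law of gravitation: F = Gm₁m₂/r².
m₁ = 1.45×10^14 kg; m₂ = 1.12×10^9 kg; r = 3080 m; G = 6.674×10^-11 N·m²/kg².
F = 1.143×10^6 N  (the unit combination reduces to kg·m/s² = N)
1.143×10^6 N × (1 kN / 1000 N) = 1143 kN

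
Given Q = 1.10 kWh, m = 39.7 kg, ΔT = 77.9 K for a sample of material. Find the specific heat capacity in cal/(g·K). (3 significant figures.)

0.306 cal/(g·K)

Rearranging Q = m·c·ΔT for c: c = Q/(m·ΔT).
Q = 1.10 kWh = 3.960×10^6 J; m = 39.7 kg; ΔT = 77.9 K.
c = 1280 J/(kg·K)
1280 J/(kg·K) × (1 cal/(g·K) / 4184 J/(kg·K)) = 0.3060 cal/(g·K)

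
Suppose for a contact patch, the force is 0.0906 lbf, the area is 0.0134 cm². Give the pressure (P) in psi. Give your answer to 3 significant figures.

43.6 psi

P is given directly by: P = F/A.
F = 0.0906 lbf = 0.4030 N; A = 0.0134 cm² = 1.340×10^-6 m².
P = 3.008×10^5 Pa  (the unit combination reduces to kg/(m·s²) = Pa)
3.008×10^5 Pa × (1 psi / 6895 Pa) = 43.62 psi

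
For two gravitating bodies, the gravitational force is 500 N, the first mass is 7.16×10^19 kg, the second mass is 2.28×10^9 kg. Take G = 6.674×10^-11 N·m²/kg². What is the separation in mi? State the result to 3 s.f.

91700 mi

Solving F = G·m₁·m₂/r² for r: r = √(G·m₁m₂/F).
F = 500 N; m₁ = 7.16×10^19 kg; m₂ = 2.28×10^9 kg; G = 6.674×10^-11 N·m²/kg².
r = 1.476×10^8 m
1.476×10^8 m × (1 mi / 1609 m) = 91724 mi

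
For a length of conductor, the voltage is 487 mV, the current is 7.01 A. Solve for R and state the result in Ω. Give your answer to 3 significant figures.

From Ohm's law: R = V/I.
V = 487 mV = 0.4870 V; I = 7.01 A.
R = 0.06947 Ω

0.0695 Ω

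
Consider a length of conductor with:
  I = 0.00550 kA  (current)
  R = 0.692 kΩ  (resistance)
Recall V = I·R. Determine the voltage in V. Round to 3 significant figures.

3810 V

From Ohm's law: V = IR.
I = 0.00550 kA = 5.500 A; R = 0.692 kΩ = 692.0 Ω.
V = 3806 V  (the unit combination reduces to kg·m²/(A·s³) = V)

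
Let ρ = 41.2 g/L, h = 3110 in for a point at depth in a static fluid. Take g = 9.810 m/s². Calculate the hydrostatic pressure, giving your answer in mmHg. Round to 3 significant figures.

239 mmHg

Directly: P = ρgh.
ρ = 41.2 g/L = 41.20 kg/m³; h = 3110 in = 78.99 m; g = 9.810 m/s².
P = 31927 Pa
31927 Pa × (1 mmHg / 133.3 Pa) = 239.5 mmHg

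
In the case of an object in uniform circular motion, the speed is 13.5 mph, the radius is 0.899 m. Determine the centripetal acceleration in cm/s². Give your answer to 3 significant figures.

4050 cm/s²

a is given directly by: a = v²/r.
v = 13.5 mph = 6.035 m/s; r = 0.899 m.
a = 40.51 m/s²
40.51 m/s² × (1 cm/s² / 0.01000 m/s²) = 4051 cm/s²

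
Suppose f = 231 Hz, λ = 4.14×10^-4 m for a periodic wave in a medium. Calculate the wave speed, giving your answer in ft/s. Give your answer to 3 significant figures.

0.314 ft/s

v is given directly by: v = fλ.
f = 231 Hz; λ = 4.14×10^-4 m.
v = 0.09563 m/s
0.09563 m/s × (1 ft/s / 0.3048 m/s) = 0.3138 ft/s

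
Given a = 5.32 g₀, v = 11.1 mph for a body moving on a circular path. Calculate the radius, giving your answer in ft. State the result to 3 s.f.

Rearranging: r = v²/a.
a = 5.32 g₀ = 52.17 m/s²; v = 11.1 mph = 4.962 m/s.
r = 0.4720 m
0.4720 m × (1 ft / 0.3048 m) = 1.548 ft

1.55 ft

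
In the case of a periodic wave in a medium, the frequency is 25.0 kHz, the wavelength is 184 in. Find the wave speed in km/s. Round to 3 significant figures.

Directly: v = fλ.
f = 25.0 kHz = 25000 Hz; λ = 184 in = 4.674 m.
v = 1.168×10^5 m/s
1.168×10^5 m/s × (1 km/s / 1000 m/s) = 116.8 km/s

117 km/s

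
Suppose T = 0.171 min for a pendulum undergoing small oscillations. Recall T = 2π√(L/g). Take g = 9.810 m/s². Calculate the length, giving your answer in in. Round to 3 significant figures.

1030 in

Rearranging: L = g·(T/2π)².
T = 0.171 min = 10.26 s; g = 9.810 m/s².
L = 26.16 m
26.16 m × (1 in / 0.02540 m) = 1030 in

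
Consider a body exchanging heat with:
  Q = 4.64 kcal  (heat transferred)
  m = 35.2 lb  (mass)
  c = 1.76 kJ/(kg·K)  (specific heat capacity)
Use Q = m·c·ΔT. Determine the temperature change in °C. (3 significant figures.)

Solving Q = m·c·ΔT for ΔT: ΔT = Q/(m·c).
Q = 4.64 kcal = 19414 J; m = 35.2 lb = 15.97 kg; c = 1.76 kJ/(kg·K) = 1760 J/(kg·K).
ΔT = 0.6909 K
Since 1 °C = 1 K, 0.6909 °C.

0.691 °C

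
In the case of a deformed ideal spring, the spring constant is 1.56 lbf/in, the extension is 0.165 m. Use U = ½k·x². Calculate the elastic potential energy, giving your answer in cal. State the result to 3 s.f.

0.889 cal

Directly: U = ½kx².
k = 1.56 lbf/in = 273.2 N/m; x = 0.165 m.
U = 3.719 J  (the unit combination reduces to kg·m²/s² = J)
3.719 J × (1 cal / 4.184 J) = 0.8888 cal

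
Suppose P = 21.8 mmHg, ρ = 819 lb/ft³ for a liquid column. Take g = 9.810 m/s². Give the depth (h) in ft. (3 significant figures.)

0.0741 ft

Solving P = ρ·g·h for h: h = P/(ρ·g).
P = 21.8 mmHg = 2906 Pa; ρ = 819 lb/ft³ = 13119 kg/m³; g = 9.810 m/s².
h = 0.02258 m
0.02258 m × (1 ft / 0.3048 m) = 0.07409 ft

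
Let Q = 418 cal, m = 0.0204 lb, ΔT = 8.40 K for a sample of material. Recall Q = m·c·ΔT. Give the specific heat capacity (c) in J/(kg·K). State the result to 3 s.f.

22500 J/(kg·K)

Rearranging: c = Q/(m·ΔT).
Q = 418 cal = 1749 J; m = 0.0204 lb = 0.009253 kg; ΔT = 8.40 K.
c = 22501 J/(kg·K)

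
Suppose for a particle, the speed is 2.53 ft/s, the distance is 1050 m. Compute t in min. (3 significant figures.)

22.7 min

Solving v = d/t for t: t = d/v.
v = 2.53 ft/s = 0.7711 m/s; d = 1050 m.
t = 1362 s
1362 s × (1 min / 60.00 s) = 22.69 min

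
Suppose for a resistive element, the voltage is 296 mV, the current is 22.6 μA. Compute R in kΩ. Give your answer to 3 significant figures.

13.1 kΩ

Rearranging V = I·R for R: R = V/I.
V = 296 mV = 0.2960 V; I = 22.6 μA = 2.260×10^-5 A.
R = 13097 Ω
13097 Ω × (1 kΩ / 1000 Ω) = 13.10 kΩ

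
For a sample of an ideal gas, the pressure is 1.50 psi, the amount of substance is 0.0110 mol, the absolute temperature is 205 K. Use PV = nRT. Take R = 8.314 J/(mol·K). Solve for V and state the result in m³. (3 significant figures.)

Solving PV = nRT for V: V = nRT/P.
P = 1.50 psi = 10342 Pa; n = 0.0110 mol; T = 205 K; R = 8.314 J/(mol·K).
V = 0.001813 m³

0.00181 m³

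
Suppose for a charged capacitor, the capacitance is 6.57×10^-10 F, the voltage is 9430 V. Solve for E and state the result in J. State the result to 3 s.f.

E is given directly by: E = ½CV².
C = 6.57×10^-10 F; V = 9430 V.
E = 0.02921 J

0.0292 J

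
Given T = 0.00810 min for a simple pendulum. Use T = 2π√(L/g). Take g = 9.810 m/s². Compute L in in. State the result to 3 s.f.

2.31 in

Rearranging: L = g·(T/2π)².
T = 0.00810 min = 0.4860 s; g = 9.810 m/s².
L = 0.05869 m
0.05869 m × (1 in / 0.02540 m) = 2.311 in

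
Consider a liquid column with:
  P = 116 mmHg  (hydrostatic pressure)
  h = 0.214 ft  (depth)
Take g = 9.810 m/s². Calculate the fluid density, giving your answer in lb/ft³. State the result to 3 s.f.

1510 lb/ft³

Rearranging P = ρ·g·h for ρ: ρ = P/(g·h).
P = 116 mmHg = 15465 Pa; h = 0.214 ft = 0.06523 m; g = 9.810 m/s².
ρ = 24169 kg/m³
24169 kg/m³ × (1 lb/ft³ / 16.02 kg/m³) = 1509 lb/ft³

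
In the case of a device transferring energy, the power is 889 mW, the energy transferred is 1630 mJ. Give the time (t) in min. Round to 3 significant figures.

Rearranging: t = W/P.
P = 889 mW = 0.8890 W; W = 1630 mJ = 1.630 J.
t = 1.834 s
1.834 s × (1 min / 60.00 s) = 0.03056 min

0.0306 min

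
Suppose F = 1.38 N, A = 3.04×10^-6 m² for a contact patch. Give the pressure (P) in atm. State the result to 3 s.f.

4.48 atm

Directly: P = F/A.
F = 1.38 N; A = 3.04×10^-6 m².
P = 4.539×10^5 Pa  (the unit combination reduces to kg/(m·s²) = Pa)
4.539×10^5 Pa × (1 atm / 1.013×10^5 Pa) = 4.480 atm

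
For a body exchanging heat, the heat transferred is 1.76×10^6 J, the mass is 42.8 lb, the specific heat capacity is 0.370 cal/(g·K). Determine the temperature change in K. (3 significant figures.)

58.6 K

Solving Q = m·c·ΔT for ΔT: ΔT = Q/(m·c).
Q = 1.76×10^6 J; m = 42.8 lb = 19.41 kg; c = 0.370 cal/(g·K) = 1548 J/(kg·K).
ΔT = 58.56 K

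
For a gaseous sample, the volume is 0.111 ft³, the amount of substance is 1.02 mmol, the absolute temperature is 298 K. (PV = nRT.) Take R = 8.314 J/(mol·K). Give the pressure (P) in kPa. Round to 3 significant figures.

From the ideal-gas law: P = nRT/V.
V = 0.111 ft³ = 0.003143 m³; n = 1.02 mmol = 0.001020 mol; T = 298 K; R = 8.314 J/(mol·K).
P = 804.0 Pa
804.0 Pa × (1 kPa / 1000 Pa) = 0.8040 kPa

0.804 kPa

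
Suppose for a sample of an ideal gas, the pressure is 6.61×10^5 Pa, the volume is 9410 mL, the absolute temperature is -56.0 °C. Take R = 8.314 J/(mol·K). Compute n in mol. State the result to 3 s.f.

Rearranging: n = PV/(RT).
P = 6.61×10^5 Pa; V = 9410 mL = 0.009410 m³; T = -56.0 °C = 217.1 K; R = 8.314 J/(mol·K).
n = 3.445 mol

3.45 mol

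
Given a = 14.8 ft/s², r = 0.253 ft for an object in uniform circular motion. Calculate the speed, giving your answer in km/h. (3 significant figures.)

Rearranging: v = √(a·r).
a = 14.8 ft/s² = 4.511 m/s²; r = 0.253 ft = 0.07711 m.
v = 0.5898 m/s
0.5898 m/s × (1 km/h / 0.2778 m/s) = 2.123 km/h

2.12 km/h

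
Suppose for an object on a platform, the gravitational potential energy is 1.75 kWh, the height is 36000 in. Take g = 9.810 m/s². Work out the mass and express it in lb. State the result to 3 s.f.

1550 lb

Rearranging: m = PE/(g·h).
PE = 1.75 kWh = 6.300×10^6 J; h = 36000 in = 914.4 m; g = 9.810 m/s².
m = 702.3 kg
702.3 kg × (1 lb / 0.4536 kg) = 1548 lb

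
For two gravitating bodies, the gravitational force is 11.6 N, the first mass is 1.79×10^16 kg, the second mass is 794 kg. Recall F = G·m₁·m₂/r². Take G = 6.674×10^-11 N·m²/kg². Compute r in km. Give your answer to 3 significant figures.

From Newton's law of gravitation: r = √(G·m₁m₂/F).
F = 11.6 N; m₁ = 1.79×10^16 kg; m₂ = 794 kg; G = 6.674×10^-11 N·m²/kg².
r = 9043 m
9043 m × (1 km / 1000 m) = 9.043 km

9.04 km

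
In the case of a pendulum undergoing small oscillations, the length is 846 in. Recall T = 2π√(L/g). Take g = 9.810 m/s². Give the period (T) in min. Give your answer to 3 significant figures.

0.155 min

Directly: T = 2π√(L/g).
L = 846 in = 21.49 m; g = 9.810 m/s².
T = 9.299 s
9.299 s × (1 min / 60.00 s) = 0.1550 min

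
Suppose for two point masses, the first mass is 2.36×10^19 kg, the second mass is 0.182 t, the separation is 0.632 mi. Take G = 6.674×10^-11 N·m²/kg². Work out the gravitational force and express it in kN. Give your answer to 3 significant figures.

Directly: F = Gm₁m₂/r².
m₁ = 2.36×10^19 kg; m₂ = 0.182 t = 182.0 kg; r = 0.632 mi = 1017 m; G = 6.674×10^-11 N·m²/kg².
F = 2.771×10^5 N  (the unit combination reduces to kg·m/s² = N)
2.771×10^5 N × (1 kN / 1000 N) = 277.1 kN

277 kN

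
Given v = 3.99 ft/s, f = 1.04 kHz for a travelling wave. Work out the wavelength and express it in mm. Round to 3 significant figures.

1.17 mm

Solving v = f·λ for λ: λ = v/f.
v = 3.99 ft/s = 1.216 m/s; f = 1.04 kHz = 1040 Hz.
λ = 0.001169 m
0.001169 m × (1 mm / 0.001000 m) = 1.169 mm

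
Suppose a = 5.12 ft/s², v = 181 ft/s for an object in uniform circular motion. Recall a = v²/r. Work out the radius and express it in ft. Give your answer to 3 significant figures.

Solving a = v²/r for r: r = v²/a.
a = 5.12 ft/s² = 1.561 m/s²; v = 181 ft/s = 55.17 m/s.
r = 1950 m
1950 m × (1 ft / 0.3048 m) = 6399 ft

6400 ft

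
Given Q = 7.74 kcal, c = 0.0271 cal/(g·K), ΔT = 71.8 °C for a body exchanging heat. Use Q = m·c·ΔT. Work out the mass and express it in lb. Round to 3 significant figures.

8.77 lb

Solving Q = m·c·ΔT for m: m = Q/(c·ΔT).
Q = 7.74 kcal = 32384 J; c = 0.0271 cal/(g·K) = 113.4 J/(kg·K); ΔT = 71.8 °C = 71.80 K.
m = 3.978 kg
3.978 kg × (1 lb / 0.4536 kg) = 8.770 lb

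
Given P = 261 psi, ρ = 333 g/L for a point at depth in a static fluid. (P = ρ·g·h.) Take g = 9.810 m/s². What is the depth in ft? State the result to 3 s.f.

Rearranging: h = P/(ρ·g).
P = 261 psi = 1.800×10^6 Pa; ρ = 333 g/L = 333.0 kg/m³; g = 9.810 m/s².
h = 550.9 m
550.9 m × (1 ft / 0.3048 m) = 1807 ft

1810 ft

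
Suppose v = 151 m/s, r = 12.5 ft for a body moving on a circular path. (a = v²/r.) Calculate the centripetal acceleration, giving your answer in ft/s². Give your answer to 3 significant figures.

Directly: a = v²/r.
v = 151 m/s; r = 12.5 ft = 3.810 m.
a = 5985 m/s²
5985 m/s² × (1 ft/s² / 0.3048 m/s²) = 19634 ft/s²

19600 ft/s²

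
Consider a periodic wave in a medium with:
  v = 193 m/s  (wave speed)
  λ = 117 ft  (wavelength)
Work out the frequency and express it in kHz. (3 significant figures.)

Rearranging v = f·λ for f: f = v/λ.
v = 193 m/s; λ = 117 ft = 35.66 m.
f = 5.412 Hz
5.412 Hz × (1 kHz / 1000 Hz) = 0.005412 kHz

0.00541 kHz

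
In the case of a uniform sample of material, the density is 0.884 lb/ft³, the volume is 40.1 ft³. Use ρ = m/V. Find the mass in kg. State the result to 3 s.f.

16.1 kg

Rearranging: m = ρV.
ρ = 0.884 lb/ft³ = 14.16 kg/m³; V = 40.1 ft³ = 1.136 m³.
m = 16.08 kg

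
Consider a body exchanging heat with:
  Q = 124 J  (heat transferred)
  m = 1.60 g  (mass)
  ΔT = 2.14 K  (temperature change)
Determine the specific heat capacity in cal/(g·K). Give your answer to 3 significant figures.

Rearranging: c = Q/(m·ΔT).
Q = 124 J; m = 1.60 g = 0.001600 kg; ΔT = 2.14 K.
c = 36215 J/(kg·K)
36215 J/(kg·K) × (1 cal/(g·K) / 4184 J/(kg·K)) = 8.656 cal/(g·K)

8.66 cal/(g·K)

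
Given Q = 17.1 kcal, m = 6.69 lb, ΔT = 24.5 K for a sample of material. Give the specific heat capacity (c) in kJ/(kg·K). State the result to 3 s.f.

Solving Q = m·c·ΔT for c: c = Q/(m·ΔT).
Q = 17.1 kcal = 71546 J; m = 6.69 lb = 3.035 kg; ΔT = 24.5 K.
c = 962.3 J/(kg·K)
962.3 J/(kg·K) × (1 kJ/(kg·K) / 1000 J/(kg·K)) = 0.9623 kJ/(kg·K)

0.962 kJ/(kg·K)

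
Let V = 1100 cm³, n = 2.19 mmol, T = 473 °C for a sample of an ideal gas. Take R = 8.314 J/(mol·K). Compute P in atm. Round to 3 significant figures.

P is given directly by: P = nRT/V.
V = 1100 cm³ = 0.001100 m³; n = 2.19 mmol = 0.002190 mol; T = 473 °C = 746.1 K; R = 8.314 J/(mol·K).
P = 12351 Pa
12351 Pa × (1 atm / 1.013×10^5 Pa) = 0.1219 atm

0.122 atm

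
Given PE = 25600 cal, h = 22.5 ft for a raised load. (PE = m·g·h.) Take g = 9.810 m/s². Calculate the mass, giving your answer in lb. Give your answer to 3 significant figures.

3510 lb

Solving PE = m·g·h for m: m = PE/(g·h).
PE = 25600 cal = 1.071×10^5 J; h = 22.5 ft = 6.858 m; g = 9.810 m/s².
m = 1592 kg
1592 kg × (1 lb / 0.4536 kg) = 3510 lb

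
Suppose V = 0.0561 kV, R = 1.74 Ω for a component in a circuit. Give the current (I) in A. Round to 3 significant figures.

32.2 A

From Ohm's law: I = V/R.
V = 0.0561 kV = 56.10 V; R = 1.74 Ω.
I = 32.24 A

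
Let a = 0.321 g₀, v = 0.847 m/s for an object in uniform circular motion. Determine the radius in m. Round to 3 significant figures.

Rearranging a = v²/r for r: r = v²/a.
a = 0.321 g₀ = 3.148 m/s²; v = 0.847 m/s.
r = 0.2279 m

0.228 m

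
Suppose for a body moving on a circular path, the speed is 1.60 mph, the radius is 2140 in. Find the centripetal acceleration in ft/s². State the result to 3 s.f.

0.0309 ft/s²

Directly: a = v²/r.
v = 1.60 mph = 0.7153 m/s; r = 2140 in = 54.36 m.
a = 0.009412 m/s²
0.009412 m/s² × (1 ft/s² / 0.3048 m/s²) = 0.03088 ft/s²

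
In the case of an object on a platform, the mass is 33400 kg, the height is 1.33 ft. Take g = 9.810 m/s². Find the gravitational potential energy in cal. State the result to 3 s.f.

Directly: PE = mgh.
m = 33400 kg; h = 1.33 ft = 0.4054 m; g = 9.810 m/s².
PE = 1.328×10^5 J
1.328×10^5 J × (1 cal / 4.184 J) = 31746 cal

31700 cal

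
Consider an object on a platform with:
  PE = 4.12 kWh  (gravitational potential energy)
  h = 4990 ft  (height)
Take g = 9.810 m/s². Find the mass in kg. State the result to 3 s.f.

Rearranging PE = m·g·h for m: m = PE/(g·h).
PE = 4.12 kWh = 1.483×10^7 J; h = 4990 ft = 1521 m; g = 9.810 m/s².
m = 994.1 kg

994 kg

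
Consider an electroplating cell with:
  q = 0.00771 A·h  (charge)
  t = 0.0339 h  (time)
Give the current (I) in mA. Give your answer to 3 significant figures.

227 mA

Rearranging: I = q/t.
q = 0.00771 A·h = 27.76 C; t = 0.0339 h = 122.0 s.
I = 0.2274 A
0.2274 A × (1 mA / 0.001000 A) = 227.4 mA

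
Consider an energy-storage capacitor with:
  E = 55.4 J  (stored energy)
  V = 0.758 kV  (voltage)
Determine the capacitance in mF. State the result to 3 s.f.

0.193 mF

Solving E = ½C·V² for C: C = 2E/V².
E = 55.4 J; V = 0.758 kV = 758.0 V.
C = 1.928×10^-4 F
1.928×10^-4 F × (1 mF / 0.001000 F) = 0.1928 mF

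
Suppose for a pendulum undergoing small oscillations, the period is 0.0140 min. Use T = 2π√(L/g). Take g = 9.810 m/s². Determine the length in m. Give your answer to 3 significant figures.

0.175 m

Solving T = 2π√(L/g) for L: L = g·(T/2π)².
T = 0.0140 min = 0.8400 s; g = 9.810 m/s².
L = 0.1753 m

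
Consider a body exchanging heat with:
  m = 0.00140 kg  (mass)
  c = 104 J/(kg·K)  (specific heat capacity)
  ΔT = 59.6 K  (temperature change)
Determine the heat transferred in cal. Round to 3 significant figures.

2.07 cal

Q is given directly by: Q = mcΔT.
m = 0.00140 kg; c = 104 J/(kg·K); ΔT = 59.6 K.
Q = 8.678 J  (the unit combination reduces to kg·m²/s² = J)
8.678 J × (1 cal / 4.184 J) = 2.074 cal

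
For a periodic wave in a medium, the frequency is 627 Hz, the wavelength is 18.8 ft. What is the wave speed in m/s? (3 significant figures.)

3590 m/s

Directly: v = fλ.
f = 627 Hz; λ = 18.8 ft = 5.730 m.
v = 3593 m/s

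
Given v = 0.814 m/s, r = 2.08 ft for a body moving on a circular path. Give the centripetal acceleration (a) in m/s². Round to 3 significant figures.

1.05 m/s²

a is given directly by: a = v²/r.
v = 0.814 m/s; r = 2.08 ft = 0.6340 m.
a = 1.045 m/s²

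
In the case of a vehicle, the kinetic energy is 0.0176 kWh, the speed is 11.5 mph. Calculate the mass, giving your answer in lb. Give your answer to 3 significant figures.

Rearranging KE = ½mv² for m: m = 2·KE/v².
KE = 0.0176 kWh = 63360 J; v = 11.5 mph = 5.141 m/s.
m = 4795 kg
4795 kg × (1 lb / 0.4536 kg) = 10570 lb

10600 lb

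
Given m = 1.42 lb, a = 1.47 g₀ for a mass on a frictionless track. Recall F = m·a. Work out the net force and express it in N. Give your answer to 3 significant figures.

F is given directly by: F = m·a.
m = 1.42 lb = 0.6441 kg; a = 1.47 g₀ = 14.42 m/s².
F = 9.285 N

9.29 N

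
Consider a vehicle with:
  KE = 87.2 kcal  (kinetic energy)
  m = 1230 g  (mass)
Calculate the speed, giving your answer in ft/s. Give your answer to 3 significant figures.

Solving KE = ½mv² for v: v = √(2·KE/m).
KE = 87.2 kcal = 3.648×10^5 J; m = 1230 g = 1.230 kg.
v = 770.2 m/s
770.2 m/s × (1 ft/s / 0.3048 m/s) = 2527 ft/s

2530 ft/s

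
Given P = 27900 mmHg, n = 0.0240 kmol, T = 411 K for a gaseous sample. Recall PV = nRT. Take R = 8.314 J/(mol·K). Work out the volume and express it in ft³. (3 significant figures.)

From the ideal-gas law: V = nRT/P.
P = 27900 mmHg = 3.720×10^6 Pa; n = 0.0240 kmol = 24.00 mol; T = 411 K; R = 8.314 J/(mol·K).
V = 0.02205 m³
0.02205 m³ × (1 ft³ / 0.02832 m³) = 0.7786 ft³

0.779 ft³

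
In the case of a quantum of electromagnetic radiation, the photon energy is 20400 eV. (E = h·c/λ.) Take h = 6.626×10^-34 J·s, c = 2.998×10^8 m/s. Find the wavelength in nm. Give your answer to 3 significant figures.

0.0608 nm

Rearranging E = h·c/λ for λ: λ = hc/E.
E = 20400 eV = 3.268×10^-15 J; h = 6.626×10^-34 J·s; c = 2.998×10^8 m/s.
λ = 6.078×10^-11 m
6.078×10^-11 m × (1 nm / 1.000×10^-9 m) = 0.06078 nm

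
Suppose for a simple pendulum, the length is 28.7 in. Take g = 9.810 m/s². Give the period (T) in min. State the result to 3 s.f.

0.0285 min

T is given directly by: T = 2π√(L/g).
L = 28.7 in = 0.7290 m; g = 9.810 m/s².
T = 1.713 s
1.713 s × (1 min / 60.00 s) = 0.02855 min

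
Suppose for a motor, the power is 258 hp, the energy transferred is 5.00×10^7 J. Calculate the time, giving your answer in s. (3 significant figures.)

260 s

Solving P = W/t for t: t = W/P.
P = 258 hp = 1.924×10^5 W; W = 5.00×10^7 J.
t = 259.9 s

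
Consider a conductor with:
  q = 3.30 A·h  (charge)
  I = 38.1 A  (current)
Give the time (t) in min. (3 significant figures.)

Solving q = I·t for t: t = q/I.
q = 3.30 A·h = 11880 C; I = 38.1 A.
t = 311.8 s
311.8 s × (1 min / 60.00 s) = 5.197 min

5.20 min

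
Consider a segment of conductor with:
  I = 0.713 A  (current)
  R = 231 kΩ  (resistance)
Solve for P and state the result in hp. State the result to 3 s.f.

157 hp

P is given directly by: P = I²R.
I = 0.713 A; R = 231 kΩ = 2.310×10^5 Ω.
P = 1.174×10^5 W
1.174×10^5 W × (1 hp / 745.7 W) = 157.5 hp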